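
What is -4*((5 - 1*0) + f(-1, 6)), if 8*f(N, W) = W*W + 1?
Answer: -77/2 ≈ -38.500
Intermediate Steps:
f(N, W) = ⅛ + W²/8 (f(N, W) = (W*W + 1)/8 = (W² + 1)/8 = (1 + W²)/8 = ⅛ + W²/8)
-4*((5 - 1*0) + f(-1, 6)) = -4*((5 - 1*0) + (⅛ + (⅛)*6²)) = -4*((5 + 0) + (⅛ + (⅛)*36)) = -4*(5 + (⅛ + 9/2)) = -4*(5 + 37/8) = -4*77/8 = -77/2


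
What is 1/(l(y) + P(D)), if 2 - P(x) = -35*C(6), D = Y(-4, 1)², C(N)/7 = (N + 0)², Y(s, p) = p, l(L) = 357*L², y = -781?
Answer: 1/217764899 ≈ 4.5921e-9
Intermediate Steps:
C(N) = 7*N² (C(N) = 7*(N + 0)² = 7*N²)
D = 1 (D = 1² = 1)
P(x) = 8822 (P(x) = 2 - (-35)*7*6² = 2 - (-35)*7*36 = 2 - (-35)*252 = 2 - 1*(-8820) = 2 + 8820 = 8822)
1/(l(y) + P(D)) = 1/(357*(-781)² + 8822) = 1/(357*609961 + 8822) = 1/(217756077 + 8822) = 1/217764899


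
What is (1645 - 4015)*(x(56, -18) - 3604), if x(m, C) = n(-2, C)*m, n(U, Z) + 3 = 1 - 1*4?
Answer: 9337800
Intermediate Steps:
n(U, Z) = -6 (n(U, Z) = -3 + (1 - 1*4) = -3 + (1 - 4) = -3 - 3 = -6)
x(m, C) = -6*m
(1645 - 4015)*(x(56, -18) - 3604) = (1645 - 4015)*(-6*56 - 3604) = -2370*(-336 - 3604) = -2370*(-3940) = 9337800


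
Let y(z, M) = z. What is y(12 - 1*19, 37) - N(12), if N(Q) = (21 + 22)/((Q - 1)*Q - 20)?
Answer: -827/112 ≈ -7.3839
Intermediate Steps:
N(Q) = 43/(-20 + Q*(-1 + Q)) (N(Q) = 43/((-1 + Q)*Q - 20) = 43/(Q*(-1 + Q) - 20) = 43/(-20 + Q*(-1 + Q)))
y(12 - 1*19, 37) - N(12) = (12 - 1*19) - 43/(-20 + 12**2 - 1*12) = (12 - 19) - 43/(-20 + 144 - 12) = -7 - 43/112 = -827/112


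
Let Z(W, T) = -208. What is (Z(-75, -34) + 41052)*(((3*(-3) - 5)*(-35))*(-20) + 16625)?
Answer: 278760300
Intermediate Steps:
(Z(-75, -34) + 41052)*(((3*(-3) - 5)*(-35))*(-20) + 16625) = (-208 + 41052)*(((3*(-3) - 5)*(-35))*(-20) + 16625) = 40844*(((-9 - 5)*(-35))*(-20) + 16625) = 40844*(-14*(-35)*(-20) + 16625) = 40844*(490*(-20) + 16625) = 40844*(-9800 + 16625) = 40844*6825 = 278760300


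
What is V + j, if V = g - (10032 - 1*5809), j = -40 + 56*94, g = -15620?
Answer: -14619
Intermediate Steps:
j = 5224 (j = -40 + 5264 = 5224)
V = -19843 (V = -15620 - (10032 - 1*5809) = -15620 - (10032 - 5809) = -15620 - 1*4223 = -15620 - 4223 = -19843)
V + j = -19843 + 5224 = -14619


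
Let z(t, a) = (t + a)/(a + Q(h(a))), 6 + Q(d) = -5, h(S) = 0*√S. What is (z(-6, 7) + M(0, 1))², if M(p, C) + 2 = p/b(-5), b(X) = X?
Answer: 81/16 ≈ 5.0625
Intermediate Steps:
h(S) = 0
Q(d) = -11 (Q(d) = -6 - 5 = -11)
M(p, C) = -2 - p/5 (M(p, C) = -2 + p/(-5) = -2 + p*(-⅕) = -2 - p/5)
z(t, a) = (a + t)/(-11 + a) (z(t, a) = (t + a)/(a - 11) = (a + t)/(-11 + a))
(z(-6, 7) + M(0, 1))² = ((7 - 6)/(-11 + 7) + (-2 - ⅕*0))² = (1/(-4) + (-2 + 0))² = (-¼*1 - 2)² = (-¼ - 2)² = (-9/4)² = 81/16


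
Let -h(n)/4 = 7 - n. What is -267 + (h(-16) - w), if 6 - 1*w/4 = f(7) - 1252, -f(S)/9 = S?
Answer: -5643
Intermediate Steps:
f(S) = -9*S
h(n) = -28 + 4*n (h(n) = -4*(7 - n) = -28 + 4*n)
w = 5284 (w = 24 - 4*(-9*7 - 1252) = 24 - 4*(-63 - 1252) = 24 - 4*(-1315) = 24 + 5260 = 5284)
-267 + (h(-16) - w) = -267 + ((-28 + 4*(-16)) - 1*5284) = -267 + ((-28 - 64) - 5284) = -267 + (-92 - 5284) = -267 - 5376 = -5643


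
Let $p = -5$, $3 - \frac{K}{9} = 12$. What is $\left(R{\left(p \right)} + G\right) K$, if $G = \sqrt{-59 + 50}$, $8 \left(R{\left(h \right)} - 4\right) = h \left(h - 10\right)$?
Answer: $- \frac{8667}{8} - 243 i \approx -1083.4 - 243.0 i$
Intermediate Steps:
$K = -81$ ($K = 27 - 108 = -81$)
$R{\left(h \right)} = 4 + \frac{h \left(-10 + h\right)}{8}$ ($R{\left(h \right)} = 4 + \frac{h \left(h - 10\right)}{8} = 4 + \frac{h \left(-10 + h\right)}{8}$)
$G = 3 i$ ($G = \sqrt{-9} = 3 i \approx 3.0 i$)
$\left(R{\left(p \right)} + G\right) K = \left(\left(4 - - \frac{25}{4} + \frac{\left(-5\right)^{2}}{8}\right) + 3 i\right) \left(-81\right) = \left(\left(4 + \frac{25}{4} + \frac{1}{8} \cdot 25\right) + 3 i\right) \left(-81\right) = \left(\left(4 + \frac{25}{4} + \frac{25}{8}\right) + 3 i\right) \left(-81\right) = \left(\frac{107}{8} + 3 i\right) \left(-81\right) = - \frac{8667}{8} - 243 i$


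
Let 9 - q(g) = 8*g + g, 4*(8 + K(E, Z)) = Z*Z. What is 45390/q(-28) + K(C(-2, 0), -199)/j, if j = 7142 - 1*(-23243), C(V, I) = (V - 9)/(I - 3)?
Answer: 1842342703/10573980 ≈ 174.23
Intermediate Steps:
C(V, I) = (-9 + V)/(-3 + I)
K(E, Z) = -8 + Z²/4 (K(E, Z) = -8 + (Z*Z)/4 = -8 + Z²/4)
q(g) = 9 - 9*g (q(g) = 9 - (8*g + g) = 9 - 9*g)
j = 30385 (j = 7142 + 23243 = 30385)
45390/q(-28) + K(C(-2, 0), -199)/j = 45390/(9 - 9*(-28)) + (-8 + (¼)*(-199)²)/30385 = 45390/(9 + 252) + (-8 + (¼)*39601)*(1/30385) = 45390/261 + (-8 + 39601/4)*(1/30385) = 45390*(1/261) + (39569/4)*(1/30385) = 15130/87 + 39569/121540 = 1842342703/10573980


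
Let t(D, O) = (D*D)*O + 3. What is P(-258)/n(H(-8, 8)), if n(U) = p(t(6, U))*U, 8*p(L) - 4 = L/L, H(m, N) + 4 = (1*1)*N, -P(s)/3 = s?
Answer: 1548/5 ≈ 309.60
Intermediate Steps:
t(D, O) = 3 + O*D² (t(D, O) = D²*O + 3 = O*D² + 3 = 3 + O*D²)
P(s) = -3*s
H(m, N) = -4 + N (H(m, N) = -4 + (1*1)*N = -4 + 1*N = -4 + N)
p(L) = 5/8 (p(L) = ½ + (L/L)/8 = ½ + (⅛)*1 = ½ + ⅛ = 5/8)
n(U) = 5*U/8
P(-258)/n(H(-8, 8)) = (-3*(-258))/((5*(-4 + 8)/8)) = 774/(((5/8)*4)) = 774/(5/2) = 774*(⅖) = 1548/5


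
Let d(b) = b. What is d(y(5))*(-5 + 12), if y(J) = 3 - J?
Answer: -14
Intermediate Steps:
d(y(5))*(-5 + 12) = (3 - 1*5)*(-5 + 12) = (3 - 5)*7 = -2*7 = -14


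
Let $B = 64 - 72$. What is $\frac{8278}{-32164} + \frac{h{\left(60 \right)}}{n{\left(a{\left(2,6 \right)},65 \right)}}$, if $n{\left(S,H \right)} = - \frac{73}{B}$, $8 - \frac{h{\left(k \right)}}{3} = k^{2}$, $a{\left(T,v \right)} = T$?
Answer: $- \frac{1386699203}{1173986} \approx -1181.2$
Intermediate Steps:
$B = -8$ ($B = 64 - 72 = -8$)
$h{\left(k \right)} = 24 - 3 k^{2}$
$n{\left(S,H \right)} = \frac{73}{8}$ ($n{\left(S,H \right)} = - \frac{73}{-8} = \left(-73\right) \left(- \frac{1}{8}\right) = \frac{73}{8}$)
$\frac{8278}{-32164} + \frac{h{\left(60 \right)}}{n{\left(a{\left(2,6 \right)},65 \right)}} = \frac{8278}{-32164} + \frac{24 - 3 \cdot 60^{2}}{\frac{73}{8}} = 8278 \left(- \frac{1}{32164}\right) + \left(24 - 10800\right) \frac{8}{73} = - \frac{4139}{16082} + \left(24 - 10800\right) \frac{8}{73} = - \frac{4139}{16082} - \frac{86208}{73} = - \frac{1386699203}{1173986}$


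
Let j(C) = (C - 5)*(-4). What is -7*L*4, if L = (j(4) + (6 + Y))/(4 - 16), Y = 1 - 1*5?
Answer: 14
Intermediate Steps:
Y = -4 (Y = 1 - 5 = -4)
j(C) = 20 - 4*C (j(C) = (-5 + C)*(-4) = 20 - 4*C)
L = -1/2 (L = ((20 - 4*4) + (6 - 4))/(4 - 16) = ((20 - 16) + 2)/(-12) = (4 + 2)*(-1/12) = 6*(-1/12) = -1/2 ≈ -0.50000)
-7*L*4 = -7*(-1/2)*4 = (7/2)*4 = 14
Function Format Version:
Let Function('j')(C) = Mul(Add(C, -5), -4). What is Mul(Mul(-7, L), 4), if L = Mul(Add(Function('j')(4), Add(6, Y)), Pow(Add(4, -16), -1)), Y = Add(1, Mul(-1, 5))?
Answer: 14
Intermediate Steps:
Y = -4 (Y = Add(1, -5) = -4)
Function('j')(C) = Add(20, Mul(-4, C)) (Function('j')(C) = Mul(Add(-5, C), -4) = Add(20, Mul(-4, C)))
L = Rational(-1, 2) (L = Mul(Add(Add(20, Mul(-4, 4)), Add(6, -4)), Pow(Add(4, -16), -1)) = Mul(Add(Add(20, -16), 2), Pow(-12, -1)) = Mul(Add(4, 2), Rational(-1, 12)) = Mul(6, Rational(-1, 12)) = Rational(-1, 2) ≈ -0.50000)
Mul(Mul(-7, L), 4) = Mul(Mul(-7, Rational(-1, 2)), 4) = Mul(Rational(7, 2), 4) = 14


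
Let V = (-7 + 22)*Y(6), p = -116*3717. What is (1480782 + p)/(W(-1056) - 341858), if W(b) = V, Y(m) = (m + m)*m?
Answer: -524805/170389 ≈ -3.0800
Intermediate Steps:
Y(m) = 2*m² (Y(m) = (2*m)*m = 2*m²)
p = -431172
V = 1080 (V = (-7 + 22)*(2*6²) = 15*(2*36) = 15*72 = 1080)
W(b) = 1080
(1480782 + p)/(W(-1056) - 341858) = (1480782 - 431172)/(1080 - 341858) = 1049610/(-340778) = 1049610*(-1/340778) = -524805/170389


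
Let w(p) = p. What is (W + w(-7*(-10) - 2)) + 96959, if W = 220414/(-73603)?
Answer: 7141257867/73603 ≈ 97024.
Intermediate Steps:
W = -220414/73603 (W = 220414*(-1/73603) = -220414/73603 ≈ -2.9946)
(W + w(-7*(-10) - 2)) + 96959 = (-220414/73603 + (-7*(-10) - 2)) + 96959 = (-220414/73603 + (70 - 2)) + 96959 = (-220414/73603 + 68) + 96959 = 4784590/73603 + 96959 = 7141257867/73603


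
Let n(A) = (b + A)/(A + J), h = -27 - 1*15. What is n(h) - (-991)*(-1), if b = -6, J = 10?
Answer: -1979/2 ≈ -989.50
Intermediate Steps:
h = -42 (h = -27 - 15 = -42)
n(A) = (-6 + A)/(10 + A) (n(A) = (-6 + A)/(A + 10) = (-6 + A)/(10 + A))
n(h) - (-991)*(-1) = (-6 - 42)/(10 - 42) - (-991)*(-1) = -48/(-32) - 1*991 = -1/32*(-48) - 991 = 3/2 - 991 = -1979/2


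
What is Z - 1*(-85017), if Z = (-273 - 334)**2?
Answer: 453466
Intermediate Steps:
Z = 368449 (Z = (-607)**2 = 368449)
Z - 1*(-85017) = 368449 - 1*(-85017) = 368449 + 85017 = 453466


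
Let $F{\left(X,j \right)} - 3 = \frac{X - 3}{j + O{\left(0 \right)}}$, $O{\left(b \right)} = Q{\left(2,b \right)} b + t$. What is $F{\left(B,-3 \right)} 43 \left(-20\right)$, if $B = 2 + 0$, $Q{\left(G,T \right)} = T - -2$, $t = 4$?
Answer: $-1720$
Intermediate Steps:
$Q{\left(G,T \right)} = 2 + T$ ($Q{\left(G,T \right)} = T + 2 = 2 + T$)
$O{\left(b \right)} = 4 + b \left(2 + b\right)$ ($O{\left(b \right)} = \left(2 + b\right) b + 4 = b \left(2 + b\right) + 4 = 4 + b \left(2 + b\right)$)
$B = 2$
$F{\left(X,j \right)} = 3 + \frac{-3 + X}{4 + j}$ ($F{\left(X,j \right)} = 3 + \frac{X - 3}{j + \left(4 + 0 \left(2 + 0\right)\right)} = 3 + \frac{-3 + X}{j + \left(4 + 0 \cdot 2\right)} = 3 + \frac{-3 + X}{j + \left(4 + 0\right)} = 3 + \frac{-3 + X}{j + 4} = 3 + \frac{-3 + X}{4 + j}$)
$F{\left(B,-3 \right)} 43 \left(-20\right) = \frac{9 + 2 + 3 \left(-3\right)}{4 - 3} \cdot 43 \left(-20\right) = \frac{9 + 2 - 9}{1} \cdot 43 \left(-20\right) = 1 \cdot 2 \cdot 43 \left(-20\right) = 2 \cdot 43 \left(-20\right) = 86 \left(-20\right) = -1720$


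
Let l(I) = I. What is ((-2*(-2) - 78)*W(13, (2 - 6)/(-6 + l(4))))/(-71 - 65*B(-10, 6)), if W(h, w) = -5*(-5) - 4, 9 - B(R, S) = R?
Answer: 777/653 ≈ 1.1899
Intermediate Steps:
B(R, S) = 9 - R
W(h, w) = 21 (W(h, w) = 25 - 4 = 21)
((-2*(-2) - 78)*W(13, (2 - 6)/(-6 + l(4))))/(-71 - 65*B(-10, 6)) = ((-2*(-2) - 78)*21)/(-71 - 65*(9 - 1*(-10))) = ((4 - 78)*21)/(-71 - 65*(9 + 10)) = (-74*21)/(-71 - 65*19) = -1554/(-71 - 1235) = -1554/(-1306) = -1554*(-1/1306) = 777/653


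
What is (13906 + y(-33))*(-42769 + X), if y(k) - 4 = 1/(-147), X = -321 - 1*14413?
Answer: -117580351807/147 ≈ -7.9987e+8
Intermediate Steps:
X = -14734 (X = -321 - 14413 = -14734)
y(k) = 587/147 (y(k) = 4 + 1/(-147) = 4 - 1/147 = 587/147)
(13906 + y(-33))*(-42769 + X) = (13906 + 587/147)*(-42769 - 14734) = (2044769/147)*(-57503) = -117580351807/147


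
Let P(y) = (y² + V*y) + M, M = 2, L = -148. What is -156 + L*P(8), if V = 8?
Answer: -19396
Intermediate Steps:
P(y) = 2 + y² + 8*y (P(y) = (y² + 8*y) + 2 = 2 + y² + 8*y)
-156 + L*P(8) = -156 - 148*(2 + 8² + 8*8) = -156 - 148*(2 + 64 + 64) = -156 - 148*130 = -156 - 19240 = -19396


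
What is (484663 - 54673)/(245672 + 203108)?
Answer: 42999/44878 ≈ 0.95813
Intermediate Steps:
(484663 - 54673)/(245672 + 203108) = 429990/448780 = 429990*(1/448780) = 42999/44878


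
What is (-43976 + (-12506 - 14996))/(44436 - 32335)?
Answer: -71478/12101 ≈ -5.9068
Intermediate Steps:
(-43976 + (-12506 - 14996))/(44436 - 32335) = (-43976 - 27502)/12101 = -71478*1/12101 = -71478/12101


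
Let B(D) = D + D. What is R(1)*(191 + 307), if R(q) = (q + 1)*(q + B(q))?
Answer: 2988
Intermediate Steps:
B(D) = 2*D
R(q) = 3*q*(1 + q) (R(q) = (q + 1)*(q + 2*q) = (1 + q)*(3*q) = 3*q*(1 + q))
R(1)*(191 + 307) = (3*1*(1 + 1))*(191 + 307) = (3*1*2)*498 = 6*498 = 2988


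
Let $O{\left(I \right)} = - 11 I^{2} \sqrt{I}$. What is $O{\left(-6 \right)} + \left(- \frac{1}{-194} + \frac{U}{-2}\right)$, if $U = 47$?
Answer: $- \frac{2279}{97} - 396 i \sqrt{6} \approx -23.495 - 970.0 i$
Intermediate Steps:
$O{\left(I \right)} = - 11 I^{\frac{5}{2}}$
$O{\left(-6 \right)} + \left(- \frac{1}{-194} + \frac{U}{-2}\right) = - 11 \left(-6\right)^{\frac{5}{2}} + \left(- \frac{1}{-194} + \frac{47}{-2}\right) = - 11 \cdot 36 i \sqrt{6} + \left(\left(-1\right) \left(- \frac{1}{194}\right) + 47 \left(- \frac{1}{2}\right)\right) = - 396 i \sqrt{6} + \left(\frac{1}{194} - \frac{47}{2}\right) = - 396 i \sqrt{6} - \frac{2279}{97} = - \frac{2279}{97} - 396 i \sqrt{6}$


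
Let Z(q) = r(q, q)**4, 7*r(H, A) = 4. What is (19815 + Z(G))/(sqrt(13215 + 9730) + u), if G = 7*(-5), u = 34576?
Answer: 1644990230896/2870339871231 - 47576071*sqrt(22945)/2870339871231 ≈ 0.57059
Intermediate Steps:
r(H, A) = 4/7 (r(H, A) = (1/7)*4 = 4/7)
G = -35
Z(q) = 256/2401 (Z(q) = (4/7)**4 = 256/2401)
(19815 + Z(G))/(sqrt(13215 + 9730) + u) = (19815 + 256/2401)/(sqrt(13215 + 9730) + 34576) = 47576071/(2401*(sqrt(22945) + 34576)) = 47576071/(2401*(34576 + sqrt(22945)))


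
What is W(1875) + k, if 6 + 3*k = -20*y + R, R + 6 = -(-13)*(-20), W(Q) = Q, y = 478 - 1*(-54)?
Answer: -5287/3 ≈ -1762.3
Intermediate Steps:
y = 532 (y = 478 + 54 = 532)
R = -266 (R = -6 - (-13)*(-20) = -6 - 1*260 = -6 - 260 = -266)
k = -10912/3 (k = -2 + (-20*532 - 266)/3 = -2 + (-10640 - 266)/3 = -2 + (⅓)*(-10906) = -2 - 10906/3 = -10912/3 ≈ -3637.3)
W(1875) + k = 1875 - 10912/3 = -5287/3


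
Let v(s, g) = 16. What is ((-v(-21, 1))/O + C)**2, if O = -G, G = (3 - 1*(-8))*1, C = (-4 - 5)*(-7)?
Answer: 502681/121 ≈ 4154.4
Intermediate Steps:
C = 63 (C = -9*(-7) = 63)
G = 11 (G = (3 + 8)*1 = 11*1 = 11)
O = -11 (O = -1*11 = -11)
((-v(-21, 1))/O + C)**2 = (-1*16/(-11) + 63)**2 = (-16*(-1/11) + 63)**2 = (16/11 + 63)**2 = (709/11)**2 = 502681/121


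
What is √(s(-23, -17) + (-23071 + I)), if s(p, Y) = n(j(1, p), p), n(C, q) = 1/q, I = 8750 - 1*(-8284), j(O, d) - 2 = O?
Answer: 6*I*√88711/23 ≈ 77.698*I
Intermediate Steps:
j(O, d) = 2 + O
I = 17034 (I = 8750 + 8284 = 17034)
s(p, Y) = 1/p
√(s(-23, -17) + (-23071 + I)) = √(1/(-23) + (-23071 + 17034)) = √(-1/23 - 6037) = √(-138852/23) = 6*I*√88711/23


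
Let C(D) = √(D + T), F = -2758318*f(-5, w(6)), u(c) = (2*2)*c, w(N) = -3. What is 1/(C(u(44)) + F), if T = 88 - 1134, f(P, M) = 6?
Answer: -2758318/45649909134889 - I*√870/273899454809334 ≈ -6.0423e-8 - 1.0769e-13*I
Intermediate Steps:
T = -1046
u(c) = 4*c
F = -16549908 (F = -2758318*6 = -16549908)
C(D) = √(-1046 + D) (C(D) = √(D - 1046) = √(-1046 + D))
1/(C(u(44)) + F) = 1/(√(-1046 + 4*44) - 16549908) = 1/(√(-1046 + 176) - 16549908) = 1/(√(-870) - 16549908) = 1/(I*√870 - 16549908) = 1/(-16549908 + I*√870)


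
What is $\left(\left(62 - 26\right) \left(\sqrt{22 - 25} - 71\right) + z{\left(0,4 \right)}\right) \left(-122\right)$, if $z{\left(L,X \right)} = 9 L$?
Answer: $311832 - 4392 i \sqrt{3} \approx 3.1183 \cdot 10^{5} - 7607.2 i$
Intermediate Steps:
$\left(\left(62 - 26\right) \left(\sqrt{22 - 25} - 71\right) + z{\left(0,4 \right)}\right) \left(-122\right) = \left(\left(62 - 26\right) \left(\sqrt{22 - 25} - 71\right) + 9 \cdot 0\right) \left(-122\right) = \left(36 \left(\sqrt{-3} - 71\right) + 0\right) \left(-122\right) = \left(36 \left(i \sqrt{3} - 71\right) + 0\right) \left(-122\right) = \left(36 \left(-71 + i \sqrt{3}\right) + 0\right) \left(-122\right) = \left(\left(-2556 + 36 i \sqrt{3}\right) + 0\right) \left(-122\right) = \left(-2556 + 36 i \sqrt{3}\right) \left(-122\right) = 311832 - 4392 i \sqrt{3}$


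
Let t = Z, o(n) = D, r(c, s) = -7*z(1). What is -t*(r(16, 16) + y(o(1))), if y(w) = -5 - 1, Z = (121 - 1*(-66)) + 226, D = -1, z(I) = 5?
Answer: 16933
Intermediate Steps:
Z = 413 (Z = (121 + 66) + 226 = 187 + 226 = 413)
r(c, s) = -35 (r(c, s) = -7*5 = -35)
o(n) = -1
y(w) = -6
t = 413
-t*(r(16, 16) + y(o(1))) = -413*(-35 - 6) = -413*(-41) = -1*(-16933) = 16933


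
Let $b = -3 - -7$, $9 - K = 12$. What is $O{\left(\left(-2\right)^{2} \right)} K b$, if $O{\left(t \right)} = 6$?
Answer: $-72$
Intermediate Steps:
$K = -3$ ($K = 9 - 12 = -3$)
$b = 4$ ($b = -3 + 7 = 4$)
$O{\left(\left(-2\right)^{2} \right)} K b = 6 \left(-3\right) 4 = \left(-18\right) 4 = -72$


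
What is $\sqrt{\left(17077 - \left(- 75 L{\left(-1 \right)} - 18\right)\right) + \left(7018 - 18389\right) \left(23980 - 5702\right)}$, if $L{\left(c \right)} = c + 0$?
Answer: $i \sqrt{207822118} \approx 14416.0 i$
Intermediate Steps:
$L{\left(c \right)} = c$
$\sqrt{\left(17077 - \left(- 75 L{\left(-1 \right)} - 18\right)\right) + \left(7018 - 18389\right) \left(23980 - 5702\right)} = \sqrt{\left(17077 - \left(\left(-75\right) \left(-1\right) - 18\right)\right) + \left(7018 - 18389\right) \left(23980 - 5702\right)} = \sqrt{\left(17077 - \left(75 - 18\right)\right) - 207839138} = \sqrt{\left(17077 - 57\right) - 207839138} = \sqrt{17020 - 207839138} = \sqrt{-207822118} = i \sqrt{207822118}$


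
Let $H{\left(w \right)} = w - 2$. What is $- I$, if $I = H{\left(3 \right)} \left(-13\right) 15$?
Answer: $195$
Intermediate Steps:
$H{\left(w \right)} = -2 + w$ ($H{\left(w \right)} = w - 2 = -2 + w$)
$I = -195$ ($I = \left(-2 + 3\right) \left(-13\right) 15 = 1 \left(-13\right) 15 = \left(-13\right) 15 = -195$)
$- I = \left(-1\right) \left(-195\right) = 195$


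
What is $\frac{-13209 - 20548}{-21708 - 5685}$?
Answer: $\frac{33757}{27393} \approx 1.2323$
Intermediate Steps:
$\frac{-13209 - 20548}{-21708 - 5685} = - \frac{33757}{-27393} = \left(-33757\right) \left(- \frac{1}{27393}\right) = \frac{33757}{27393}$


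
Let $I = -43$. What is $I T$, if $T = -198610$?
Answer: $8540230$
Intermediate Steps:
$I T = \left(-43\right) \left(-198610\right) = 8540230$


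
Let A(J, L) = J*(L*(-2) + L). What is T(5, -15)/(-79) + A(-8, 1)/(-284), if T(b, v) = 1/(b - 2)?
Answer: -545/16827 ≈ -0.032388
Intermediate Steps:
T(b, v) = 1/(-2 + b)
A(J, L) = -J*L (A(J, L) = J*(-2*L + L) = J*(-L) = -J*L)
T(5, -15)/(-79) + A(-8, 1)/(-284) = 1/((-2 + 5)*(-79)) - 1*(-8)*1/(-284) = -1/79/3 + 8*(-1/284) = (1/3)*(-1/79) - 2/71 = -1/237 - 2/71 = -545/16827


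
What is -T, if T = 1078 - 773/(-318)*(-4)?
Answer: -169856/159 ≈ -1068.3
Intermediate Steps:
T = 169856/159 (T = 1078 - 773*(-1/318)*(-4) = 1078 + (773/318)*(-4) = 1078 - 1546/159 = 169856/159 ≈ 1068.3)
-T = -1*169856/159 = -169856/159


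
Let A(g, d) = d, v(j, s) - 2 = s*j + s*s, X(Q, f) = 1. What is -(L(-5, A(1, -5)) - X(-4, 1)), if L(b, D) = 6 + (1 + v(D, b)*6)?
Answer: -318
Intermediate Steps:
v(j, s) = 2 + s² + j*s (v(j, s) = 2 + (s*j + s*s) = 2 + (j*s + s²) = 2 + (s² + j*s) = 2 + s² + j*s)
L(b, D) = 19 + 6*b² + 6*D*b (L(b, D) = 6 + (1 + (2 + b² + D*b)*6) = 6 + (1 + (12 + 6*b² + 6*D*b)) = 6 + (13 + 6*b² + 6*D*b) = 19 + 6*b² + 6*D*b)
-(L(-5, A(1, -5)) - X(-4, 1)) = -((19 + 6*(-5)² + 6*(-5)*(-5)) - 1*1) = -((19 + 6*25 + 150) - 1) = -((19 + 150 + 150) - 1) = -(319 - 1) = -1*318 = -318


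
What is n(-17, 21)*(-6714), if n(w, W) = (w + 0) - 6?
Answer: 154422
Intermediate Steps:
n(w, W) = -6 + w (n(w, W) = w - 6 = -6 + w)
n(-17, 21)*(-6714) = (-6 - 17)*(-6714) = -23*(-6714) = 154422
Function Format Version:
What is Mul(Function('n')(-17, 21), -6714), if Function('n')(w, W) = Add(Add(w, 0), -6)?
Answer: 154422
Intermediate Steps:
Function('n')(w, W) = Add(-6, w) (Function('n')(w, W) = Add(w, -6) = Add(-6, w))
Mul(Function('n')(-17, 21), -6714) = Mul(Add(-6, -17), -6714) = Mul(-23, -6714) = 154422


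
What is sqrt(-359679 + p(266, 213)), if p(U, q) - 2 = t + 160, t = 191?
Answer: I*sqrt(359326) ≈ 599.44*I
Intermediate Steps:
p(U, q) = 353 (p(U, q) = 2 + (191 + 160) = 2 + 351 = 353)
sqrt(-359679 + p(266, 213)) = sqrt(-359679 + 353) = sqrt(-359326) = I*sqrt(359326)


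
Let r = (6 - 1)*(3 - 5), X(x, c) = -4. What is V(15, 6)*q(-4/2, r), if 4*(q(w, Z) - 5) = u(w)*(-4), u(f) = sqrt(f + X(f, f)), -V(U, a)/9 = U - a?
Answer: -405 + 81*I*sqrt(6) ≈ -405.0 + 198.41*I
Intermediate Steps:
V(U, a) = -9*U + 9*a (V(U, a) = -9*(U - a) = -9*U + 9*a)
u(f) = sqrt(-4 + f) (u(f) = sqrt(f - 4) = sqrt(-4 + f))
r = -10 (r = 5*(-2) = -10)
q(w, Z) = 5 - sqrt(-4 + w) (q(w, Z) = 5 + (sqrt(-4 + w)*(-4))/4 = 5 + (-4*sqrt(-4 + w))/4 = 5 - sqrt(-4 + w))
V(15, 6)*q(-4/2, r) = (-9*15 + 9*6)*(5 - sqrt(-4 - 4/2)) = (-135 + 54)*(5 - sqrt(-4 - 4*1/2)) = -81*(5 - sqrt(-4 - 2)) = -81*(5 - sqrt(-6)) = -81*(5 - I*sqrt(6)) = -405 + 81*I*sqrt(6)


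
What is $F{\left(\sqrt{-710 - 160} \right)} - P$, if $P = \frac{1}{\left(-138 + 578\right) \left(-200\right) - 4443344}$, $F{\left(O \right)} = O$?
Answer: $\frac{1}{4531344} + i \sqrt{870} \approx 2.2069 \cdot 10^{-7} + 29.496 i$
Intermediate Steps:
$P = - \frac{1}{4531344}$ ($P = \frac{1}{440 \left(-200\right) - 4443344} = \frac{1}{-88000 - 4443344} = \frac{1}{-4531344} = - \frac{1}{4531344} \approx -2.2069 \cdot 10^{-7}$)
$F{\left(\sqrt{-710 - 160} \right)} - P = \sqrt{-710 - 160} - - \frac{1}{4531344} = \sqrt{-870} + \frac{1}{4531344} = i \sqrt{870} + \frac{1}{4531344} = \frac{1}{4531344} + i \sqrt{870}$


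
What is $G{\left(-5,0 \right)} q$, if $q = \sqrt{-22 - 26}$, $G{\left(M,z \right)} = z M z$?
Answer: $0$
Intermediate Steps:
$G{\left(M,z \right)} = M z^{2}$ ($G{\left(M,z \right)} = M z z = M z^{2}$)
$q = 4 i \sqrt{3}$ ($q = \sqrt{-48} = 4 i \sqrt{3} \approx 6.9282 i$)
$G{\left(-5,0 \right)} q = - 5 \cdot 0^{2} \cdot 4 i \sqrt{3} = \left(-5\right) 0 \cdot 4 i \sqrt{3} = 0 \cdot 4 i \sqrt{3} = 0$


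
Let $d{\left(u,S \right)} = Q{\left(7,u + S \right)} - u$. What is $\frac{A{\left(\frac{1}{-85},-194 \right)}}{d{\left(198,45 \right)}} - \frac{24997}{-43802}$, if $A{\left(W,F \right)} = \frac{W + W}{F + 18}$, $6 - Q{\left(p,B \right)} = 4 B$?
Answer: $\frac{9892810729}{17335079520} \approx 0.57068$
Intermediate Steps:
$Q{\left(p,B \right)} = 6 - 4 B$
$A{\left(W,F \right)} = \frac{2 W}{18 + F}$
$d{\left(u,S \right)} = 6 - 5 u - 4 S$ ($d{\left(u,S \right)} = \left(6 - 4 \left(u + S\right)\right) - u = \left(6 - 4 \left(S + u\right)\right) - u = \left(6 - \left(4 S + 4 u\right)\right) - u = \left(6 - 4 S - 4 u\right) - u = 6 - 5 u - 4 S$)
$\frac{A{\left(\frac{1}{-85},-194 \right)}}{d{\left(198,45 \right)}} - \frac{24997}{-43802} = \frac{2 \frac{1}{-85} \frac{1}{18 - 194}}{6 - 990 - 180} - \frac{24997}{-43802} = \frac{2 \left(- \frac{1}{85}\right) \frac{1}{-176}}{6 - 990 - 180} - - \frac{24997}{43802} = \frac{2 \left(- \frac{1}{85}\right) \left(- \frac{1}{176}\right)}{-1164} + \frac{24997}{43802} = \frac{1}{7480} \left(- \frac{1}{1164}\right) + \frac{24997}{43802} = - \frac{1}{8706720} + \frac{24997}{43802} = \frac{9892810729}{17335079520}$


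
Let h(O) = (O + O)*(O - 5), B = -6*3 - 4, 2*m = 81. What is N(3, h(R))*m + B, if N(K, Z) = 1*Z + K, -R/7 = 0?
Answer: 199/2 ≈ 99.500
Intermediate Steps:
m = 81/2 (m = (½)*81 = 81/2 ≈ 40.500)
B = -22 (B = -18 - 4 = -22)
R = 0 (R = -7*0 = 0)
h(O) = 2*O*(-5 + O) (h(O) = (2*O)*(-5 + O) = 2*O*(-5 + O))
N(K, Z) = K + Z (N(K, Z) = Z + K = K + Z)
N(3, h(R))*m + B = (3 + 2*0*(-5 + 0))*(81/2) - 22 = (3 + 2*0*(-5))*(81/2) - 22 = (3 + 0)*(81/2) - 22 = 3*(81/2) - 22 = 243/2 - 22 = 199/2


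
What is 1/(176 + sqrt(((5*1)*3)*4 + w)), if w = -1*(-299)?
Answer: 176/30617 - sqrt(359)/30617 ≈ 0.0051296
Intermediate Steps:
w = 299
1/(176 + sqrt(((5*1)*3)*4 + w)) = 1/(176 + sqrt(((5*1)*3)*4 + 299)) = 1/(176 + sqrt((5*3)*4 + 299)) = 1/(176 + sqrt(15*4 + 299)) = 1/(176 + sqrt(60 + 299)) = 1/(176 + sqrt(359))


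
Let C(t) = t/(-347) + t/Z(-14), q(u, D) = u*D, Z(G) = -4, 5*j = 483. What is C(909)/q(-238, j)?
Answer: 531765/53185384 ≈ 0.0099983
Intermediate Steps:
j = 483/5 (j = (⅕)*483 = 483/5 ≈ 96.600)
q(u, D) = D*u
C(t) = -351*t/1388 (C(t) = t/(-347) + t/(-4) = t*(-1/347) + t*(-¼) = -t/347 - t/4 = -351*t/1388)
C(909)/q(-238, j) = (-351/1388*909)/(((483/5)*(-238))) = -319059/(1388*(-114954/5)) = -319059/1388*(-5/114954) = 531765/53185384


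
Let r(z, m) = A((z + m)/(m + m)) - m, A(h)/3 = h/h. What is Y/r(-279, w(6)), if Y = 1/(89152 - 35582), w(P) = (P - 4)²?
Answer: -1/53570 ≈ -1.8667e-5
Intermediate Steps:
w(P) = (-4 + P)²
A(h) = 3 (A(h) = 3*(h/h) = 3*1 = 3)
r(z, m) = 3 - m
Y = 1/53570 ≈ 1.8667e-5
Y/r(-279, w(6)) = 1/(53570*(3 - (-4 + 6)²)) = 1/(53570*(3 - 1*2²)) = 1/(53570*(3 - 1*4)) = 1/(53570*(3 - 4)) = (1/53570)/(-1) = (1/53570)*(-1) = -1/53570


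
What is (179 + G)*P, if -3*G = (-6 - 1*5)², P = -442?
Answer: -183872/3 ≈ -61291.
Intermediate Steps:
G = -121/3 (G = -(-6 - 1*5)²/3 = -(-6 - 5)²/3 = -⅓*(-11)² = -⅓*121 = -121/3 ≈ -40.333)
(179 + G)*P = (179 - 121/3)*(-442) = (416/3)*(-442) = -183872/3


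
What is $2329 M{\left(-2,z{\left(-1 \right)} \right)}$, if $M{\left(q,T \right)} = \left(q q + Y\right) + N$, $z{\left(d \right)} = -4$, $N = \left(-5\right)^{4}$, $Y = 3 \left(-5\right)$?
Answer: $1430006$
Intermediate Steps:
$Y = -15$
$N = 625$
$M{\left(q,T \right)} = 610 + q^{2}$ ($M{\left(q,T \right)} = \left(q q - 15\right) + 625 = \left(q^{2} - 15\right) + 625 = \left(-15 + q^{2}\right) + 625 = 610 + q^{2}$)
$2329 M{\left(-2,z{\left(-1 \right)} \right)} = 2329 \left(610 + \left(-2\right)^{2}\right) = 2329 \left(610 + 4\right) = 2329 \cdot 614 = 1430006$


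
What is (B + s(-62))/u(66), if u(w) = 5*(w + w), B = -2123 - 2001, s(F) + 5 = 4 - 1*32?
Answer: -4157/660 ≈ -6.2985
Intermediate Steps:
s(F) = -33 (s(F) = -5 + (4 - 1*32) = -5 + (4 - 32) = -5 - 28 = -33)
B = -4124
u(w) = 10*w (u(w) = 5*(2*w) = 10*w)
(B + s(-62))/u(66) = (-4124 - 33)/((10*66)) = -4157/660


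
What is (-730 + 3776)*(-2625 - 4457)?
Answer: -21571772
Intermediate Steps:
(-730 + 3776)*(-2625 - 4457) = 3046*(-7082) = -21571772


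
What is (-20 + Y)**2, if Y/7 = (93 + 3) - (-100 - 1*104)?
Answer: 4326400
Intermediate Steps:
Y = 2100 (Y = 7*((93 + 3) - (-100 - 1*104)) = 7*(96 - (-100 - 104)) = 7*(96 - 1*(-204)) = 7*(96 + 204) = 7*300 = 2100)
(-20 + Y)**2 = (-20 + 2100)**2 = 2080**2 = 4326400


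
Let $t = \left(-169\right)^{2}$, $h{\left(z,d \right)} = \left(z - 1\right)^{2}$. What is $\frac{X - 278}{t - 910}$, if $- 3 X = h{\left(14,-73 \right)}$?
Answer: $- \frac{1003}{82953} \approx -0.012091$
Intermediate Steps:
$h{\left(z,d \right)} = \left(-1 + z\right)^{2}$
$X = - \frac{169}{3}$ ($X = - \frac{\left(-1 + 14\right)^{2}}{3} = - \frac{13^{2}}{3} = \left(- \frac{1}{3}\right) 169 = - \frac{169}{3} \approx -56.333$)
$t = 28561$
$\frac{X - 278}{t - 910} = \frac{- \frac{169}{3} - 278}{28561 - 910} = - \frac{1003}{3 \cdot 27651} = \left(- \frac{1003}{3}\right) \frac{1}{27651} = - \frac{1003}{82953}$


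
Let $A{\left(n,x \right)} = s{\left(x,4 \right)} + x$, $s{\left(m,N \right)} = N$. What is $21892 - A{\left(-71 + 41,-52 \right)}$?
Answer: $21940$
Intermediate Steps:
$A{\left(n,x \right)} = 4 + x$
$21892 - A{\left(-71 + 41,-52 \right)} = 21892 - \left(4 - 52\right) = 21892 - -48 = 21892 + 48 = 21940$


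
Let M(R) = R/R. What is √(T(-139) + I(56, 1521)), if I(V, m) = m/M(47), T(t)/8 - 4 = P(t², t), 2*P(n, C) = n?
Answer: √78837 ≈ 280.78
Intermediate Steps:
P(n, C) = n/2
M(R) = 1
T(t) = 32 + 4*t² (T(t) = 32 + 8*(t²/2) = 32 + 4*t²)
I(V, m) = m (I(V, m) = m/1 = m*1 = m)
√(T(-139) + I(56, 1521)) = √((32 + 4*(-139)²) + 1521) = √((32 + 4*19321) + 1521) = √((32 + 77284) + 1521) = √(77316 + 1521) = √78837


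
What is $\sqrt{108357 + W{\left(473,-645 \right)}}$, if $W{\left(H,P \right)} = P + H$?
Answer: $\sqrt{108185} \approx 328.92$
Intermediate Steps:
$W{\left(H,P \right)} = H + P$
$\sqrt{108357 + W{\left(473,-645 \right)}} = \sqrt{108357 + \left(473 - 645\right)} = \sqrt{108357 - 172} = \sqrt{108185}$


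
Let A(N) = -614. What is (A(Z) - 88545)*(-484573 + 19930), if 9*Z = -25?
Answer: 41427105237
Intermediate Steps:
Z = -25/9 (Z = (⅑)*(-25) = -25/9 ≈ -2.7778)
(A(Z) - 88545)*(-484573 + 19930) = (-614 - 88545)*(-484573 + 19930) = -89159*(-464643) = 41427105237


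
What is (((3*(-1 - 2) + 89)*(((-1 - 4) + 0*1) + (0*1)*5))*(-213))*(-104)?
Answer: -8860800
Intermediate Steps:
(((3*(-1 - 2) + 89)*(((-1 - 4) + 0*1) + (0*1)*5))*(-213))*(-104) = (((3*(-3) + 89)*((-5 + 0) + 0*5))*(-213))*(-104) = (((-9 + 89)*(-5 + 0))*(-213))*(-104) = ((80*(-5))*(-213))*(-104) = -400*(-213)*(-104) = 85200*(-104) = -8860800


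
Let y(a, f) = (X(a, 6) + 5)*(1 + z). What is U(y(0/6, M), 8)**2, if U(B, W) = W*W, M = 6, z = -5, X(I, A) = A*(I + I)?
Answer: 4096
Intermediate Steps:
X(I, A) = 2*A*I (X(I, A) = A*(2*I) = 2*A*I)
y(a, f) = -20 - 48*a (y(a, f) = (2*6*a + 5)*(1 - 5) = (12*a + 5)*(-4) = (5 + 12*a)*(-4) = -20 - 48*a)
U(B, W) = W**2
U(y(0/6, M), 8)**2 = (8**2)**2 = 64**2 = 4096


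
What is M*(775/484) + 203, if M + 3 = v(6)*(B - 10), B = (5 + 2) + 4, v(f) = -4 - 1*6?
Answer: 88177/484 ≈ 182.18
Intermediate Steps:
v(f) = -10 (v(f) = -4 - 6 = -10)
B = 11 (B = 7 + 4 = 11)
M = -13 (M = -3 - 10*(11 - 10) = -3 - 10*1 = -3 - 10 = -13)
M*(775/484) + 203 = -10075/484 + 203 = 88177/484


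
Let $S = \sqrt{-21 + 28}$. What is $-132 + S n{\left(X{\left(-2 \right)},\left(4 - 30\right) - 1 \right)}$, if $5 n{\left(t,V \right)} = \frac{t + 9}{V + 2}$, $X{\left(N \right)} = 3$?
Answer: $-132 - \frac{12 \sqrt{7}}{125} \approx -132.25$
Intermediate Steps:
$n{\left(t,V \right)} = \frac{9 + t}{5 \left(2 + V\right)}$ ($n{\left(t,V \right)} = \frac{\left(t + 9\right) \frac{1}{V + 2}}{5} = \frac{\left(9 + t\right) \frac{1}{2 + V}}{5} = \frac{\frac{1}{2 + V} \left(9 + t\right)}{5} = \frac{9 + t}{5 \left(2 + V\right)}$)
$S = \sqrt{7} \approx 2.6458$
$-132 + S n{\left(X{\left(-2 \right)},\left(4 - 30\right) - 1 \right)} = -132 + \sqrt{7} \frac{9 + 3}{5 \left(2 + \left(\left(4 - 30\right) - 1\right)\right)} = -132 + \sqrt{7} \cdot \frac{1}{5} \frac{1}{2 + \left(\left(4 - 30\right) - 1\right)} 12 = -132 + \sqrt{7} \cdot \frac{1}{5} \frac{1}{2 - 27} \cdot 12 = -132 + \sqrt{7} \cdot \frac{1}{5} \frac{1}{-25} \cdot 12 = -132 + \sqrt{7} \cdot \frac{1}{5} \left(- \frac{1}{25}\right) 12 = -132 + \sqrt{7} \left(- \frac{12}{125}\right) = -132 - \frac{12 \sqrt{7}}{125}$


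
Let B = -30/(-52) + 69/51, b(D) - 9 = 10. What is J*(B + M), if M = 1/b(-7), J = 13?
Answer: 16649/646 ≈ 25.772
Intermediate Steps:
b(D) = 19 (b(D) = 9 + 10 = 19)
B = 853/442 (B = -30*(-1/52) + 69*(1/51) = 15/26 + 23/17 = 853/442 ≈ 1.9299)
M = 1/19 ≈ 0.052632
J*(B + M) = 13*(853/442 + 1/19) = 13*(16649/8398) = 16649/646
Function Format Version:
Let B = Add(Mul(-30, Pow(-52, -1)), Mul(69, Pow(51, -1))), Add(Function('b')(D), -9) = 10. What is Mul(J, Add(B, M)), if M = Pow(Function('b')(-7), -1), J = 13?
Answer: Rational(16649, 646) ≈ 25.772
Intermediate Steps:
Function('b')(D) = 19 (Function('b')(D) = Add(9, 10) = 19)
B = Rational(853, 442) (B = Add(Mul(-30, Rational(-1, 52)), Mul(69, Rational(1, 51))) = Add(Rational(15, 26), Rational(23, 17)) = Rational(853, 442) ≈ 1.9299)
M = Rational(1, 19) (M = Pow(19, -1) = Rational(1, 19) ≈ 0.052632)
Mul(J, Add(B, M)) = Mul(13, Add(Rational(853, 442), Rational(1, 19))) = Mul(13, Rational(16649, 8398)) = Rational(16649, 646)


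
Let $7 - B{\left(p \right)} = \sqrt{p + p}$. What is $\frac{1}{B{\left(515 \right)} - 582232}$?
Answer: $- \frac{116445}{67797189919} + \frac{\sqrt{1030}}{338985949595} \approx -1.7175 \cdot 10^{-6}$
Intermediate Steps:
$B{\left(p \right)} = 7 - \sqrt{2} \sqrt{p}$ ($B{\left(p \right)} = 7 - \sqrt{p + p} = 7 - \sqrt{2 p} = 7 - \sqrt{2} \sqrt{p}$)
$\frac{1}{B{\left(515 \right)} - 582232} = \frac{1}{\left(7 - \sqrt{2} \sqrt{515}\right) - 582232} = \frac{1}{\left(7 - \sqrt{1030}\right) - 582232} = \frac{1}{-582225 - \sqrt{1030}}$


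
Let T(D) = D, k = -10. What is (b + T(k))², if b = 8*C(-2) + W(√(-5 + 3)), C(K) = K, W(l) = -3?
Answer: 841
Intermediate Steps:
b = -19 (b = 8*(-2) - 3 = -16 - 3 = -19)
(b + T(k))² = (-19 - 10)² = (-29)² = 841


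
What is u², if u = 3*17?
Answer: 2601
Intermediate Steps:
u = 51
u² = 51² = 2601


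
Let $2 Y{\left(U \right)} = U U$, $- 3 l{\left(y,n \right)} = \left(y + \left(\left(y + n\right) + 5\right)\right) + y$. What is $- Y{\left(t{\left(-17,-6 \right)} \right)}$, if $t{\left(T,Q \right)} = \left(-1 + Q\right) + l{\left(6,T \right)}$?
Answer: $- \frac{81}{2} \approx -40.5$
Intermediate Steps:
$l{\left(y,n \right)} = - \frac{5}{3} - y - \frac{n}{3}$ ($l{\left(y,n \right)} = - \frac{\left(y + \left(\left(y + n\right) + 5\right)\right) + y}{3} = - \frac{\left(y + \left(\left(n + y\right) + 5\right)\right) + y}{3} = - \frac{\left(y + \left(5 + n + y\right)\right) + y}{3} = - \frac{\left(5 + n + 2 y\right) + y}{3} = - \frac{5 + n + 3 y}{3} = - \frac{5}{3} - y - \frac{n}{3}$)
$t{\left(T,Q \right)} = - \frac{26}{3} + Q - \frac{T}{3}$ ($t{\left(T,Q \right)} = \left(-1 + Q\right) - \left(\frac{23}{3} + \frac{T}{3}\right) = - \frac{26}{3} + Q - \frac{T}{3}$)
$Y{\left(U \right)} = \frac{U^{2}}{2}$ ($Y{\left(U \right)} = \frac{U U}{2} = \frac{U^{2}}{2}$)
$- Y{\left(t{\left(-17,-6 \right)} \right)} = - \frac{\left(- \frac{26}{3} - 6 - - \frac{17}{3}\right)^{2}}{2} = - \frac{\left(- \frac{26}{3} - 6 + \frac{17}{3}\right)^{2}}{2} = - \frac{\left(-9\right)^{2}}{2} = - \frac{81}{2}$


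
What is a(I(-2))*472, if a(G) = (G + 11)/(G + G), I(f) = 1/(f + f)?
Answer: -10148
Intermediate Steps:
I(f) = 1/(2*f)
a(G) = (11 + G)/(2*G) (a(G) = (11 + G)/((2*G)) = (11 + G)*(1/(2*G)) = (11 + G)/(2*G))
a(I(-2))*472 = ((11 + (1/2)/(-2))/(2*(((1/2)/(-2)))))*472 = ((11 + (1/2)*(-1/2))/(2*(((1/2)*(-1/2)))))*472 = ((11 - 1/4)/(2*(-1/4)))*472 = ((1/2)*(-4)*(43/4))*472 = -43/2*472 = -10148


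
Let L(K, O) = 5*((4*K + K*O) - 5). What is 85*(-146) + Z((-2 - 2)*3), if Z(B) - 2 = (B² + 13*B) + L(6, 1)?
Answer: -12295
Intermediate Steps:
L(K, O) = -25 + 20*K + 5*K*O (L(K, O) = 5*(-5 + 4*K + K*O) = -25 + 20*K + 5*K*O)
Z(B) = 127 + B² + 13*B (Z(B) = 2 + ((B² + 13*B) + (-25 + 20*6 + 5*6*1)) = 2 + ((B² + 13*B) + (-25 + 120 + 30)) = 2 + ((B² + 13*B) + 125) = 2 + (125 + B² + 13*B) = 127 + B² + 13*B)
85*(-146) + Z((-2 - 2)*3) = 85*(-146) + (127 + ((-2 - 2)*3)² + 13*((-2 - 2)*3)) = -12410 + (127 + (-4*3)² + 13*(-4*3)) = -12410 + (127 + (-12)² + 13*(-12)) = -12410 + (127 + 144 - 156) = -12410 + 115 = -12295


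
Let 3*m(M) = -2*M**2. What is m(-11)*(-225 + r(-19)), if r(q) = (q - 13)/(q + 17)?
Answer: 50578/3 ≈ 16859.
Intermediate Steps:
r(q) = (-13 + q)/(17 + q)
m(M) = -2*M**2/3 (m(M) = (-2*M**2)/3 = -2*M**2/3)
m(-11)*(-225 + r(-19)) = (-2/3*(-11)**2)*(-225 + (-13 - 19)/(17 - 19)) = (-2/3*121)*(-225 - 32/(-2)) = -242*(-225 - 1/2*(-32))/3 = -242*(-225 + 16)/3 = -242/3*(-209) = 50578/3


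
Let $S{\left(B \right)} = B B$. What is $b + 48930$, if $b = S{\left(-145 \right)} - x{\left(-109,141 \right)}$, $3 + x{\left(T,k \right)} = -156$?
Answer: $70114$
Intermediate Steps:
$x{\left(T,k \right)} = -159$ ($x{\left(T,k \right)} = -3 - 156 = -159$)
$S{\left(B \right)} = B^{2}$
$b = 21184$ ($b = \left(-145\right)^{2} - -159 = 21025 + 159 = 21184$)
$b + 48930 = 21184 + 48930 = 70114$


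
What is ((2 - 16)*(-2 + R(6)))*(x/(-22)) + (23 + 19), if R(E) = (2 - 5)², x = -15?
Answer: -273/11 ≈ -24.818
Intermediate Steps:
R(E) = 9 (R(E) = (-3)² = 9)
((2 - 16)*(-2 + R(6)))*(x/(-22)) + (23 + 19) = ((2 - 16)*(-2 + 9))*(-15/(-22)) + (23 + 19) = (-14*7)*(-15*(-1/22)) + 42 = -98*15/22 + 42 = -735/11 + 42 = -273/11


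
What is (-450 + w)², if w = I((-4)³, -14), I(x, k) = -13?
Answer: 214369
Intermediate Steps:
w = -13
(-450 + w)² = (-450 - 13)² = (-463)² = 214369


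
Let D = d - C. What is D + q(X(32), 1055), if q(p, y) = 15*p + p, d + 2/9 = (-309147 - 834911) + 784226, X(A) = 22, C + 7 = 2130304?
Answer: -22407995/9 ≈ -2.4898e+6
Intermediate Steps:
C = 2130297 (C = -7 + 2130304 = 2130297)
d = -3238490/9 (d = -2/9 + ((-309147 - 834911) + 784226) = -2/9 + (-1144058 + 784226) = -2/9 - 359832 = -3238490/9 ≈ -3.5983e+5)
q(p, y) = 16*p
D = -22411163/9 (D = -3238490/9 - 1*2130297 = -3238490/9 - 2130297 = -22411163/9 ≈ -2.4901e+6)
D + q(X(32), 1055) = -22411163/9 + 16*22 = -22411163/9 + 352 = -22407995/9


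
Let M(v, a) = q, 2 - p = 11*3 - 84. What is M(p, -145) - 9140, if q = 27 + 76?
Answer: -9037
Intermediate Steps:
p = 53 (p = 2 - (11*3 - 84) = 2 - (33 - 84) = 2 - 1*(-51) = 2 + 51 = 53)
q = 103
M(v, a) = 103
M(p, -145) - 9140 = 103 - 9140 = -9037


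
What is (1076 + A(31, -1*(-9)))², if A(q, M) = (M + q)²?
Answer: 7160976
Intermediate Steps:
(1076 + A(31, -1*(-9)))² = (1076 + (-1*(-9) + 31)²)² = (1076 + (9 + 31)²)² = (1076 + 40²)² = (1076 + 1600)² = 2676² = 7160976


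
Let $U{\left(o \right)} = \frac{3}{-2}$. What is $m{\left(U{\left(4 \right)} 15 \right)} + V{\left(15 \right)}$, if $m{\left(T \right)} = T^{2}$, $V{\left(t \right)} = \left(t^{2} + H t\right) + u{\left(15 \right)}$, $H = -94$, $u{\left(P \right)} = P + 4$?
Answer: $- \frac{2639}{4} \approx -659.75$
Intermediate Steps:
$U{\left(o \right)} = - \frac{3}{2}$ ($U{\left(o \right)} = 3 \left(- \frac{1}{2}\right) = - \frac{3}{2}$)
$u{\left(P \right)} = 4 + P$
$V{\left(t \right)} = 19 + t^{2} - 94 t$ ($V{\left(t \right)} = \left(t^{2} - 94 t\right) + \left(4 + 15\right) = \left(t^{2} - 94 t\right) + 19 = 19 + t^{2} - 94 t$)
$m{\left(U{\left(4 \right)} 15 \right)} + V{\left(15 \right)} = \left(\left(- \frac{3}{2}\right) 15\right)^{2} + \left(19 + 15^{2} - 1410\right) = \left(- \frac{45}{2}\right)^{2} + \left(19 + 225 - 1410\right) = \frac{2025}{4} - 1166 = - \frac{2639}{4}$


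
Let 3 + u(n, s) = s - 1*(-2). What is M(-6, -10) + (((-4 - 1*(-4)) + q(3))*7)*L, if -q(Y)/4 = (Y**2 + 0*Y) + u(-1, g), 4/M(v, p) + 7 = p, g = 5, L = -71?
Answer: 439344/17 ≈ 25844.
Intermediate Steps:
u(n, s) = -1 + s (u(n, s) = -3 + (s - 1*(-2)) = -3 + (s + 2) = -3 + (2 + s) = -1 + s)
M(v, p) = 4/(-7 + p)
q(Y) = -16 - 4*Y**2 (q(Y) = -4*((Y**2 + 0*Y) + (-1 + 5)) = -4*((Y**2 + 0) + 4) = -4*(Y**2 + 4) = -4*(4 + Y**2) = -16 - 4*Y**2)
M(-6, -10) + (((-4 - 1*(-4)) + q(3))*7)*L = 4/(-7 - 10) + (((-4 - 1*(-4)) + (-16 - 4*3**2))*7)*(-71) = 4/(-17) + (((-4 + 4) + (-16 - 4*9))*7)*(-71) = 4*(-1/17) + ((0 + (-16 - 36))*7)*(-71) = -4/17 + ((0 - 52)*7)*(-71) = -4/17 - 52*7*(-71) = -4/17 - 364*(-71) = -4/17 + 25844 = 439344/17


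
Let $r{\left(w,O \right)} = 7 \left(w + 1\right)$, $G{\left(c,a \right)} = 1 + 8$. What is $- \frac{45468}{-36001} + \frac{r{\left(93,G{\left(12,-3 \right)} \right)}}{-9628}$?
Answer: $\frac{207038623}{173308814} \approx 1.1946$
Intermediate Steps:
$G{\left(c,a \right)} = 9$
$r{\left(w,O \right)} = 7 + 7 w$ ($r{\left(w,O \right)} = 7 \left(1 + w\right) = 7 + 7 w$)
$- \frac{45468}{-36001} + \frac{r{\left(93,G{\left(12,-3 \right)} \right)}}{-9628} = - \frac{45468}{-36001} + \frac{7 + 7 \cdot 93}{-9628} = \left(-45468\right) \left(- \frac{1}{36001}\right) + \left(7 + 651\right) \left(- \frac{1}{9628}\right) = \frac{45468}{36001} + 658 \left(- \frac{1}{9628}\right) = \frac{45468}{36001} - \frac{329}{4814} = \frac{207038623}{173308814}$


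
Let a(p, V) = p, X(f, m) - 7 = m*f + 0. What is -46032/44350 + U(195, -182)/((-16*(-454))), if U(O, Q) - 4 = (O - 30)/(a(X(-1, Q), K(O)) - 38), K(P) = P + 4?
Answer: -25228369249/24322959200 ≈ -1.0372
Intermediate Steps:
X(f, m) = 7 + f*m (X(f, m) = 7 + (m*f + 0) = 7 + (f*m + 0) = 7 + f*m)
K(P) = 4 + P
U(O, Q) = 4 + (-30 + O)/(-31 - Q) (U(O, Q) = 4 + (O - 30)/((7 - Q) - 38) = 4 + (-30 + O)/(-31 - Q))
-46032/44350 + U(195, -182)/((-16*(-454))) = -46032/44350 + ((154 - 1*195 + 4*(-182))/(31 - 182))/((-16*(-454))) = -46032*1/44350 + ((154 - 195 - 728)/(-151))/7264 = -23016/22175 - 1/151*(-769)*(1/7264) = -23016/22175 + (769/151)*(1/7264) = -23016/22175 + 769/1096864 = -25228369249/24322959200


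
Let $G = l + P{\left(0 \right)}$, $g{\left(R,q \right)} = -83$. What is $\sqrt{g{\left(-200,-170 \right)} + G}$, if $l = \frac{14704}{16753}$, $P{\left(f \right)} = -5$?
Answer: $\frac{2 i \sqrt{6113002170}}{16753} \approx 9.3339 i$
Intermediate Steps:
$l = \frac{14704}{16753}$ ($l = 14704 \cdot \frac{1}{16753} = \frac{14704}{16753} \approx 0.87769$)
$G = - \frac{69061}{16753}$ ($G = \frac{14704}{16753} - 5 = - \frac{69061}{16753} \approx -4.1223$)
$\sqrt{g{\left(-200,-170 \right)} + G} = \sqrt{-83 - \frac{69061}{16753}} = \sqrt{- \frac{1459560}{16753}} = \frac{2 i \sqrt{6113002170}}{16753}$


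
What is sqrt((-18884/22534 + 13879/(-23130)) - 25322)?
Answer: 7*I*sqrt(3899886183798056630)/86868570 ≈ 159.13*I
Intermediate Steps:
sqrt((-18884/22534 + 13879/(-23130)) - 25322) = sqrt((-18884*1/22534 + 13879*(-1/23130)) - 25322) = sqrt((-9442/11267 - 13879/23130) - 25322) = sqrt(-374768153/260605710 - 25322) = sqrt(-6599432556773/260605710) = 7*I*sqrt(3899886183798056630)/86868570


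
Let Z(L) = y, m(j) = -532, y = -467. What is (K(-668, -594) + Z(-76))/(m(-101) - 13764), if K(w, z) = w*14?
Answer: 9819/14296 ≈ 0.68684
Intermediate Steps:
K(w, z) = 14*w
Z(L) = -467
(K(-668, -594) + Z(-76))/(m(-101) - 13764) = (14*(-668) - 467)/(-532 - 13764) = (-9352 - 467)/(-14296) = -9819*(-1/14296) = 9819/14296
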